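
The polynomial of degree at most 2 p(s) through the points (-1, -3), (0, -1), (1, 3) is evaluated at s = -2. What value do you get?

-3

L_0(-2) = (-2)·(-3)/[(-1)·(-2)] = 3
L_1(-2) = (-1)·(-3)/[(1)·(-1)] = -3
L_2(-2) = (-1)·(-2)/[(2)·(1)] = 1
Sum: (-3)·(3) + (-1)·(-3) + 3·(1) = -3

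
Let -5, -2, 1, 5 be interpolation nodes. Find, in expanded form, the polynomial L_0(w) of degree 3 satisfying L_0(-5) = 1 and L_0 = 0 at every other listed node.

L_0(w) = -(1/180)w^3 + (1/45)w^2 + (7/180)w - 1/18

L_0(w) = (w + 2)(w - 1)(w - 5) / [(-3)·(-6)·(-10)]
       = (w^3 - 4w^2 - 7w + 10) / (-180)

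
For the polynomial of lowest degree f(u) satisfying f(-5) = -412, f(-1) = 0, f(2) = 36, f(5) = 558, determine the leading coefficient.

Build the Lagrange basis polynomials:
L_0(u) = (u + 1)(u - 2)(u - 5) / [-280] = -(1/280)u^3 + (3/140)u^2 - (3/280)u - 1/28
L_1(u) = (u + 5)(u - 2)(u - 5) / [72] = (1/72)u^3 - (1/36)u^2 - (25/72)u + 25/36
L_2(u) = (u + 5)(u + 1)(u - 5) / [-63] = -(1/63)u^3 - (1/63)u^2 + (25/63)u + 25/63
L_3(u) = (u + 5)(u + 1)(u - 2) / [180] = (1/180)u^3 + (1/45)u^2 - (7/180)u - 1/18
f(u) = (-412)·L_0 + 0·L_1 + 36·L_2 + 558·L_3
Only the coefficient of u^3 is needed; take it from each L_i and combine:
(-412)·(-1/280) + 0·(1/72) + 36·(-1/63) + 558·(1/180) = 4

4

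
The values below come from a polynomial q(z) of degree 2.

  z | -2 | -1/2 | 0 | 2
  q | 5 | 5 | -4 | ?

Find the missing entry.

The 3 known values determine q uniquely (degree ≤ 2).
L_0(2) = (5/2)·(2)/[(-3/2)·(-2)] = 5/3
L_1(2) = (4)·(2)/[(3/2)·(-1/2)] = -32/3
L_2(2) = (4)·(5/2)/[(2)·(1/2)] = 10
Sum: 5·(5/3) + 5·(-32/3) + (-4)·(10) = -85

-85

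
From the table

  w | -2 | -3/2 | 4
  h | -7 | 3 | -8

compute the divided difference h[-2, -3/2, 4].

h[-2,-3/2] = (3 - (-7)) / (-3/2 - (-2)) = 20
h[-3/2,4] = (-8 - 3) / (4 - (-3/2)) = -2
h[-2,-3/2,4] = (-2 - 20) / (4 - (-2)) = -11/3

-11/3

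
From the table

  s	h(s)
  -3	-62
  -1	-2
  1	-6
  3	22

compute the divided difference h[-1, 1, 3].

h[-1,1] = (-6 - (-2)) / (1 - (-1)) = -2
h[1,3] = (22 - (-6)) / (3 - 1) = 14
h[-1,1,3] = (14 - (-2)) / (3 - (-1)) = 4

4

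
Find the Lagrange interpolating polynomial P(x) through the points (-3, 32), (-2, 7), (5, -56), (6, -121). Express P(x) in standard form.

L_0(x) = (x + 2)(x - 5)(x - 6) / [-72] = -(1/72)x^3 + (1/8)x^2 - (1/9)x - 5/6
L_1(x) = (x + 3)(x - 5)(x - 6) / [56] = (1/56)x^3 - (1/7)x^2 - (3/56)x + 45/28
L_2(x) = (x + 3)(x + 2)(x - 6) / [-56] = -(1/56)x^3 + (1/56)x^2 + (3/7)x + 9/14
L_3(x) = (x + 3)(x + 2)(x - 5) / [72] = (1/72)x^3 - (19/72)x - 5/12
P(x) = 32·L_0 + 7·L_1 + (-56)·L_2 + (-121)·L_3
  32·L_0(x) = -(4/9)x^3 + 4x^2 - (32/9)x - 80/3
  7·L_1(x) = (1/8)x^3 - x^2 - (3/8)x + 45/4
  (-56)·L_2(x) = x^3 - x^2 - 24x - 36
  (-121)·L_3(x) = -(121/72)x^3 + (2299/72)x + 605/12
Adding term by term: -x^3 + 2x^2 + 4x - 1

P(x) = -x^3 + 2x^2 + 4x - 1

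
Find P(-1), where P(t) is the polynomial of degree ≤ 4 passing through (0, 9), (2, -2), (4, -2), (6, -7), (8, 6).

4389/128

Evaluate each Lagrange basis at t = -1:
L_0(-1) = (-3)·(-5)·(-7)·(-9)/[(-2)·(-4)·(-6)·(-8)] = 315/128
L_1(-1) = (-1)·(-5)·(-7)·(-9)/[(2)·(-2)·(-4)·(-6)] = -105/32
L_2(-1) = (-1)·(-3)·(-7)·(-9)/[(4)·(2)·(-2)·(-4)] = 189/64
L_3(-1) = (-1)·(-3)·(-5)·(-9)/[(6)·(4)·(2)·(-2)] = -45/32
L_4(-1) = (-1)·(-3)·(-5)·(-7)/[(8)·(6)·(4)·(2)] = 35/128
Sum: 9·(315/128) + (-2)·(-105/32) + (-2)·(189/64) + (-7)·(-45/32) + 6·(35/128) = 4389/128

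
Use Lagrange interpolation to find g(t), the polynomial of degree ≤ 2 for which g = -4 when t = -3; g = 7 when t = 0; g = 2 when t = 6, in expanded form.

g(t) = -(1/2)t^2 + (13/6)t + 7

Build the Lagrange basis polynomials:
L_0(t) = t(t - 6) / [27] = (1/27)t^2 - (2/9)t
L_1(t) = (t + 3)(t - 6) / [-18] = -(1/18)t^2 + (1/6)t + 1
L_2(t) = (t + 3)t / [54] = (1/54)t^2 + (1/18)t
g(t) = (-4)·L_0 + 7·L_1 + 2·L_2
  (-4)·L_0(t) = -(4/27)t^2 + (8/9)t
  7·L_1(t) = -(7/18)t^2 + (7/6)t + 7
  2·L_2(t) = (1/27)t^2 + (1/9)t
Adding term by term: -(1/2)t^2 + (13/6)t + 7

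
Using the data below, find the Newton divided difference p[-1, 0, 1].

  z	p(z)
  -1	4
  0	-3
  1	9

p[-1,0] = (-3 - 4) / (0 - (-1)) = -7
p[0,1] = (9 - (-3)) / (1 - 0) = 12
p[-1,0,1] = (12 - (-7)) / (1 - (-1)) = 19/2

19/2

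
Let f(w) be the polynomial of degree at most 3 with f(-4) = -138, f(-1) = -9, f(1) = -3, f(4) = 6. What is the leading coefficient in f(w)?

The leading coefficient equals the top divided difference f[-4,-1,1,4].
f[-4,-1] = (-9 - (-138)) / (-1 - (-4)) = 43
f[-1,1] = (-3 - (-9)) / (1 - (-1)) = 3
f[1,4] = (6 - (-3)) / (4 - 1) = 3
f[-4,-1,1] = (3 - 43) / (1 - (-4)) = -8
f[-1,1,4] = (3 - 3) / (4 - (-1)) = 0
f[-4,-1,1,4] = (0 - (-8)) / (4 - (-4)) = 1

1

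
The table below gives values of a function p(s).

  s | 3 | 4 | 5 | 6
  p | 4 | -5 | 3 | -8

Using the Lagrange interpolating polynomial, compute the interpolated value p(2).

66

Evaluate each Lagrange basis at s = 2:
L_0(2) = (-2)·(-3)·(-4)/[(-1)·(-2)·(-3)] = 4
L_1(2) = (-1)·(-3)·(-4)/[(1)·(-1)·(-2)] = -6
L_2(2) = (-1)·(-2)·(-4)/[(2)·(1)·(-1)] = 4
L_3(2) = (-1)·(-2)·(-3)/[(3)·(2)·(1)] = -1
Sum: 4·(4) + (-5)·(-6) + 3·(4) + (-8)·(-1) = 66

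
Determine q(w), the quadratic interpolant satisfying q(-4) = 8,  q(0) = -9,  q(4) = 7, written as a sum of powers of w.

q(w) = (33/32)w^2 - (1/8)w - 9

Newton's divided differences:
q[-4,0] = (-9 - 8) / (0 - (-4)) = -17/4
q[0,4] = (7 - (-9)) / (4 - 0) = 4
q[-4,0,4] = (4 - (-17/4)) / (4 - (-4)) = 33/32
q(w) = 8 + (-17/4)·(w + 4) + (33/32)·(w + 4)w
Expanding: q(w) = (33/32)w^2 - (1/8)w - 9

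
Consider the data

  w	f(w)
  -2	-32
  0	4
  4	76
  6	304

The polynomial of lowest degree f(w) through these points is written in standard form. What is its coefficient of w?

Build the Lagrange basis polynomials:
L_0(w) = w(w - 4)(w - 6) / [-96] = -(1/96)w^3 + (5/48)w^2 - (1/4)w
L_1(w) = (w + 2)(w - 4)(w - 6) / [48] = (1/48)w^3 - (1/6)w^2 + (1/12)w + 1
L_2(w) = (w + 2)w(w - 6) / [-48] = -(1/48)w^3 + (1/12)w^2 + (1/4)w
L_3(w) = (w + 2)w(w - 4) / [96] = (1/96)w^3 - (1/48)w^2 - (1/12)w
f(w) = (-32)·L_0 + 4·L_1 + 76·L_2 + 304·L_3
Only the coefficient of w is needed; take it from each L_i and combine:
(-32)·(-1/4) + 4·(1/12) + 76·(1/4) + 304·(-1/12) = 2

2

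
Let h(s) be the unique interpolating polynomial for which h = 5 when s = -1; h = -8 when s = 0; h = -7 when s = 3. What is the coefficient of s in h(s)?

-29/3

L_0(s) = s(s - 3) / [4] = (1/4)s^2 - (3/4)s
L_1(s) = (s + 1)(s - 3) / [-3] = -(1/3)s^2 + (2/3)s + 1
L_2(s) = (s + 1)s / [12] = (1/12)s^2 + (1/12)s
h(s) = 5·L_0 + (-8)·L_1 + (-7)·L_2
Only the coefficient of s is needed; take it from each L_i and combine:
5·(-3/4) + (-8)·(2/3) + (-7)·(1/12) = -29/3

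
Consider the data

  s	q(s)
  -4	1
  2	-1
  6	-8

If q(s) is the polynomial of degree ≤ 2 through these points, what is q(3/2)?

L_0(3/2) = (-1/2)·(-9/2)/[(-6)·(-10)] = 3/80
L_1(3/2) = (11/2)·(-9/2)/[(6)·(-4)] = 33/32
L_2(3/2) = (11/2)·(-1/2)/[(10)·(4)] = -11/160
Sum: 1·(3/80) + (-1)·(33/32) + (-8)·(-11/160) = -71/160

-71/160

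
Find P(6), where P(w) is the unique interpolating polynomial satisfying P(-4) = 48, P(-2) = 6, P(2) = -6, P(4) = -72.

-242

Evaluate each Lagrange basis at w = 6:
L_0(6) = (8)·(4)·(2)/[(-2)·(-6)·(-8)] = -2/3
L_1(6) = (10)·(4)·(2)/[(2)·(-4)·(-6)] = 5/3
L_2(6) = (10)·(8)·(2)/[(6)·(4)·(-2)] = -10/3
L_3(6) = (10)·(8)·(4)/[(8)·(6)·(2)] = 10/3
Sum: 48·(-2/3) + 6·(5/3) + (-6)·(-10/3) + (-72)·(10/3) = -242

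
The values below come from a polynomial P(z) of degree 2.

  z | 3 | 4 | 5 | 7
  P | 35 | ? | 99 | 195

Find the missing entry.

63

The 3 known values determine P uniquely (degree ≤ 2).
Evaluate each Lagrange basis at z = 4:
L_0(4) = (-1)·(-3)/[(-2)·(-4)] = 3/8
L_1(4) = (1)·(-3)/[(2)·(-2)] = 3/4
L_2(4) = (1)·(-1)/[(4)·(2)] = -1/8
Sum: 35·(3/8) + 99·(3/4) + 195·(-1/8) = 63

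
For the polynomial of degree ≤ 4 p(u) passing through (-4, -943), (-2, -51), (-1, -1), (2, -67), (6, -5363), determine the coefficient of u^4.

The leading coefficient equals the top divided difference p[-4,-2,-1,2,6].
p[-4,-2] = (-51 - (-943)) / (-2 - (-4)) = 446
p[-2,-1] = (-1 - (-51)) / (-1 - (-2)) = 50
p[-1,2] = (-67 - (-1)) / (2 - (-1)) = -22
p[2,6] = (-5363 - (-67)) / (6 - 2) = -1324
p[-4,-2,-1] = (50 - 446) / (-1 - (-4)) = -132
p[-2,-1,2] = (-22 - 50) / (2 - (-2)) = -18
p[-1,2,6] = (-1324 - (-22)) / (6 - (-1)) = -186
p[-4,-2,-1,2] = (-18 - (-132)) / (2 - (-4)) = 19
p[-2,-1,2,6] = (-186 - (-18)) / (6 - (-2)) = -21
p[-4,-2,-1,2,6] = (-21 - 19) / (6 - (-4)) = -4

-4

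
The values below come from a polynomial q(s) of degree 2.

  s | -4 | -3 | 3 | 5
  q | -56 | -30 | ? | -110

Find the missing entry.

The 3 known values determine q uniquely (degree ≤ 2).
L_0(3) = (6)·(-2)/[(-1)·(-9)] = -4/3
L_1(3) = (7)·(-2)/[(1)·(-8)] = 7/4
L_2(3) = (7)·(6)/[(9)·(8)] = 7/12
Sum: (-56)·(-4/3) + (-30)·(7/4) + (-110)·(7/12) = -42

-42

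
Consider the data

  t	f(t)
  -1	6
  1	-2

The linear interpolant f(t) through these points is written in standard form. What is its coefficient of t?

-4

Build the Lagrange basis polynomials:
L_0(t) = (t - 1) / [-2] = -(1/2)t + 1/2
L_1(t) = (t + 1) / [2] = (1/2)t + 1/2
f(t) = 6·L_0 + (-2)·L_1
Only the coefficient of t is needed; take it from each L_i and combine:
6·(-1/2) + (-2)·(1/2) = -4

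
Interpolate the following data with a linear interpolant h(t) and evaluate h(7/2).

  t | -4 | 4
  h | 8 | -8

L_0(7/2) = (-1/2)/[(-8)] = 1/16
L_1(7/2) = (15/2)/[(8)] = 15/16
Sum: 8·(1/16) + (-8)·(15/16) = -7

-7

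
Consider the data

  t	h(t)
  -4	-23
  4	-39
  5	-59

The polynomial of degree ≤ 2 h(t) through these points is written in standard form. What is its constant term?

L_0(t) = (t - 4)(t - 5) / [72] = (1/72)t^2 - (1/8)t + 5/18
L_1(t) = (t + 4)(t - 5) / [-8] = -(1/8)t^2 + (1/8)t + 5/2
L_2(t) = (t + 4)(t - 4) / [9] = (1/9)t^2 - 16/9
h(t) = (-23)·L_0 + (-39)·L_1 + (-59)·L_2
Only the constant term is needed; take it from each L_i and combine:
(-23)·(5/18) + (-39)·(5/2) + (-59)·(-16/9) = 1

1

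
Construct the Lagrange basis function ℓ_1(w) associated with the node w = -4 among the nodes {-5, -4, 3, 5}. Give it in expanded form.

ℓ_1(w) = (w + 5)(w - 3)(w - 5) / [(1)·(-7)·(-9)]
       = (w^3 - 3w^2 - 25w + 75) / (63)

ℓ_1(w) = (1/63)w^3 - (1/21)w^2 - (25/63)w + 25/21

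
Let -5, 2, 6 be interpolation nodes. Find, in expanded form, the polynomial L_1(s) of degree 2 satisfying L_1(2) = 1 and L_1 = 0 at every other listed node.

L_1(s) = (s + 5)(s - 6) / [(7)·(-4)]
       = (s^2 - s - 30) / (-28)

L_1(s) = -(1/28)s^2 + (1/28)s + 15/14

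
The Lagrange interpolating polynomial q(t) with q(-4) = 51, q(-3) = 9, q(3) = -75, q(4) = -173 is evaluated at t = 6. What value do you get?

L_0(6) = (9)·(3)·(2)/[(-1)·(-7)·(-8)] = -27/28
L_1(6) = (10)·(3)·(2)/[(1)·(-6)·(-7)] = 10/7
L_2(6) = (10)·(9)·(2)/[(7)·(6)·(-1)] = -30/7
L_3(6) = (10)·(9)·(3)/[(8)·(7)·(1)] = 135/28
Sum: 51·(-27/28) + 9·(10/7) + (-75)·(-30/7) + (-173)·(135/28) = -549

-549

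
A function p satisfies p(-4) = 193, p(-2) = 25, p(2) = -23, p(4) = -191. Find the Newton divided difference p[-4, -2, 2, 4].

p[-4,-2] = (25 - 193) / (-2 - (-4)) = -84
p[-2,2] = (-23 - 25) / (2 - (-2)) = -12
p[2,4] = (-191 - (-23)) / (4 - 2) = -84
p[-4,-2,2] = (-12 - (-84)) / (2 - (-4)) = 12
p[-2,2,4] = (-84 - (-12)) / (4 - (-2)) = -12
p[-4,-2,2,4] = (-12 - 12) / (4 - (-4)) = -3

-3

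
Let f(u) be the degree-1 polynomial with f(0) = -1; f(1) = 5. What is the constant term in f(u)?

-1

Build the Lagrange basis polynomials:
L_0(u) = (u - 1) / [-1] = -u + 1
L_1(u) = u / [1] = u
f(u) = (-1)·L_0 + 5·L_1
Only the constant term is needed; take it from each L_i and combine:
(-1)·(1) + 5·(0) = -1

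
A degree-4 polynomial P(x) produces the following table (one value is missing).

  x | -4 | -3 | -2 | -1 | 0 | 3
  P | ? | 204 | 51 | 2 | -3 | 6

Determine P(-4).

The 5 known values determine P uniquely (degree ≤ 4).
Evaluate each Lagrange basis at x = -4:
L_0(-4) = (-2)·(-3)·(-4)·(-7)/[(-1)·(-2)·(-3)·(-6)] = 14/3
L_1(-4) = (-1)·(-3)·(-4)·(-7)/[(1)·(-1)·(-2)·(-5)] = -42/5
L_2(-4) = (-1)·(-2)·(-4)·(-7)/[(2)·(1)·(-1)·(-4)] = 7
L_3(-4) = (-1)·(-2)·(-3)·(-7)/[(3)·(2)·(1)·(-3)] = -7/3
L_4(-4) = (-1)·(-2)·(-3)·(-4)/[(6)·(5)·(4)·(3)] = 1/15
Sum: 204·(14/3) + 51·(-42/5) + 2·(7) + (-3)·(-7/3) + 6·(1/15) = 545

545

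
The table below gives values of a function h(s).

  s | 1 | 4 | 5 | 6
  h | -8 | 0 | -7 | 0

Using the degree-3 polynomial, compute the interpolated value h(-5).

-2343/2

Evaluate each Lagrange basis at s = -5:
L_0(-5) = (-9)·(-10)·(-11)/[(-3)·(-4)·(-5)] = 33/2
L_1(-5) = (-6)·(-10)·(-11)/[(3)·(-1)·(-2)] = -110
L_2(-5) = (-6)·(-9)·(-11)/[(4)·(1)·(-1)] = 297/2
L_3(-5) = (-6)·(-9)·(-10)/[(5)·(2)·(1)] = -54
Sum: (-8)·(33/2) + 0 + (-7)·(297/2) + 0 = -2343/2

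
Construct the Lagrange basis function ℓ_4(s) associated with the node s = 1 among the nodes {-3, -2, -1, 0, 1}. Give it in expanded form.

ℓ_4(s) = (1/24)s^4 + (1/4)s^3 + (11/24)s^2 + (1/4)s

ℓ_4(s) = (s + 3)(s + 2)(s + 1)s / [(4)·(3)·(2)·(1)]
       = (s^4 + 6s^3 + 11s^2 + 6s) / (24)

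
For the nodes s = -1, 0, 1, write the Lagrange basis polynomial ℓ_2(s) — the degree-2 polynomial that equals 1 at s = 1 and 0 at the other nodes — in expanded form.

ℓ_2(s) = (1/2)s^2 + (1/2)s

ℓ_2(s) = (s + 1)s / [(2)·(1)]
       = (s^2 + s) / (2)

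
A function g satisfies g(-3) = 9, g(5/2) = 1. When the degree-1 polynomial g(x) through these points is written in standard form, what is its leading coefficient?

L_0(x) = (x - 5/2) / [-11/2] = -(2/11)x + 5/11
L_1(x) = (x + 3) / [11/2] = (2/11)x + 6/11
g(x) = 9·L_0 + 1·L_1
Only the coefficient of x is needed; take it from each L_i and combine:
9·(-2/11) + 1·(2/11) = -16/11

-16/11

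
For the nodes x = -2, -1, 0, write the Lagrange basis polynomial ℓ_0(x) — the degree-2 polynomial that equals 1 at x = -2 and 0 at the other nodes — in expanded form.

ℓ_0(x) = (x + 1)x / [(-1)·(-2)]
       = (x^2 + x) / (2)

ℓ_0(x) = (1/2)x^2 + (1/2)x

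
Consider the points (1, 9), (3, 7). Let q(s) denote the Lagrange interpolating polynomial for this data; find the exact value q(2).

Evaluate each Lagrange basis at s = 2:
L_0(2) = (-1)/[(-2)] = 1/2
L_1(2) = (1)/[(2)] = 1/2
Sum: 9·(1/2) + 7·(1/2) = 8

8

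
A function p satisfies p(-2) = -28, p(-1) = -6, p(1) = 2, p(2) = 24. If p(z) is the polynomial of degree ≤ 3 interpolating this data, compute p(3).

82

Evaluate each Lagrange basis at z = 3:
L_0(3) = (4)·(2)·(1)/[(-1)·(-3)·(-4)] = -2/3
L_1(3) = (5)·(2)·(1)/[(1)·(-2)·(-3)] = 5/3
L_2(3) = (5)·(4)·(1)/[(3)·(2)·(-1)] = -10/3
L_3(3) = (5)·(4)·(2)/[(4)·(3)·(1)] = 10/3
Sum: (-28)·(-2/3) + (-6)·(5/3) + 2·(-10/3) + 24·(10/3) = 82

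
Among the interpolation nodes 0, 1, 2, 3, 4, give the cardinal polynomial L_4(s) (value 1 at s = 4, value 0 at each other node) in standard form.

L_4(s) = s(s - 1)(s - 2)(s - 3) / [(4)·(3)·(2)·(1)]
       = (s^4 - 6s^3 + 11s^2 - 6s) / (24)

L_4(s) = (1/24)s^4 - (1/4)s^3 + (11/24)s^2 - (1/4)s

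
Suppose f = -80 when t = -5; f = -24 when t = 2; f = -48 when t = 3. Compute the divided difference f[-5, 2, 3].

-4

f[-5,2] = (-24 - (-80)) / (2 - (-5)) = 8
f[2,3] = (-48 - (-24)) / (3 - 2) = -24
f[-5,2,3] = (-24 - 8) / (3 - (-5)) = -4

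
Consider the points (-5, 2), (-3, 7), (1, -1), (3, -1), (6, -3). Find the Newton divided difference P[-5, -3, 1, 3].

P[-5,-3] = (7 - 2) / (-3 - (-5)) = 5/2
P[-3,1] = (-1 - 7) / (1 - (-3)) = -2
P[1,3] = (-1 - (-1)) / (3 - 1) = 0
P[-5,-3,1] = (-2 - 5/2) / (1 - (-5)) = -3/4
P[-3,1,3] = (0 - (-2)) / (3 - (-3)) = 1/3
P[-5,-3,1,3] = (1/3 - (-3/4)) / (3 - (-5)) = 13/96

13/96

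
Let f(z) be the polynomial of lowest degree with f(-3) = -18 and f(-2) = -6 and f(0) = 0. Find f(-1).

L_0(-1) = (1)·(-1)/[(-1)·(-3)] = -1/3
L_1(-1) = (2)·(-1)/[(1)·(-2)] = 1
L_2(-1) = (2)·(1)/[(3)·(2)] = 1/3
Sum: (-18)·(-1/3) + (-6)·(1) + 0 = 0

0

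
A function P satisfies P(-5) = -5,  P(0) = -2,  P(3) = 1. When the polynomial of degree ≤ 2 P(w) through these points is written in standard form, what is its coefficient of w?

17/20

Build the Lagrange basis polynomials:
L_0(w) = w(w - 3) / [40] = (1/40)w^2 - (3/40)w
L_1(w) = (w + 5)(w - 3) / [-15] = -(1/15)w^2 - (2/15)w + 1
L_2(w) = (w + 5)w / [24] = (1/24)w^2 + (5/24)w
P(w) = (-5)·L_0 + (-2)·L_1 + 1·L_2
Only the coefficient of w is needed; take it from each L_i and combine:
(-5)·(-3/40) + (-2)·(-2/15) + 1·(5/24) = 17/20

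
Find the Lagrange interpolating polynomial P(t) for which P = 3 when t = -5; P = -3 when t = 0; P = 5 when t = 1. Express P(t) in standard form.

Build the Lagrange basis polynomials:
L_0(t) = t(t - 1) / [30] = (1/30)t^2 - (1/30)t
L_1(t) = (t + 5)(t - 1) / [-5] = -(1/5)t^2 - (4/5)t + 1
L_2(t) = (t + 5)t / [6] = (1/6)t^2 + (5/6)t
P(t) = 3·L_0 + (-3)·L_1 + 5·L_2
  3·L_0(t) = (1/10)t^2 - (1/10)t
  (-3)·L_1(t) = (3/5)t^2 + (12/5)t - 3
  5·L_2(t) = (5/6)t^2 + (25/6)t
Adding term by term: (23/15)t^2 + (97/15)t - 3

P(t) = (23/15)t^2 + (97/15)t - 3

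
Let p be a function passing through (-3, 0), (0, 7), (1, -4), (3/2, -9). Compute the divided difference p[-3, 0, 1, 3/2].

p[-3,0] = (7 - 0) / (0 - (-3)) = 7/3
p[0,1] = (-4 - 7) / (1 - 0) = -11
p[1,3/2] = (-9 - (-4)) / (3/2 - 1) = -10
p[-3,0,1] = (-11 - 7/3) / (1 - (-3)) = -10/3
p[0,1,3/2] = (-10 - (-11)) / (3/2 - 0) = 2/3
p[-3,0,1,3/2] = (2/3 - (-10/3)) / (3/2 - (-3)) = 8/9

8/9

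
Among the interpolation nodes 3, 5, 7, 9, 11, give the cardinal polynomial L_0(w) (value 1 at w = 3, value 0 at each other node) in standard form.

L_0(w) = (1/384)w^4 - (1/12)w^3 + (187/192)w^2 - (59/12)w + 1155/128

L_0(w) = (w - 5)(w - 7)(w - 9)(w - 11) / [(-2)·(-4)·(-6)·(-8)]
       = (w^4 - 32w^3 + 374w^2 - 1888w + 3465) / (384)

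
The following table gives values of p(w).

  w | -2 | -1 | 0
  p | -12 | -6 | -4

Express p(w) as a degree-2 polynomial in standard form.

Build the Lagrange basis polynomials:
L_0(w) = (w + 1)w / [2] = (1/2)w^2 + (1/2)w
L_1(w) = (w + 2)w / [-1] = -w^2 - 2w
L_2(w) = (w + 2)(w + 1) / [2] = (1/2)w^2 + (3/2)w + 1
p(w) = (-12)·L_0 + (-6)·L_1 + (-4)·L_2
  (-12)·L_0(w) = -6w^2 - 6w
  (-6)·L_1(w) = 6w^2 + 12w
  (-4)·L_2(w) = -2w^2 - 6w - 4
Adding term by term: -2w^2 - 4

p(w) = -2w^2 - 4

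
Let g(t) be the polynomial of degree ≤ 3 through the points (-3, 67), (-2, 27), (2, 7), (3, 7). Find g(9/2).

Using Newton's divided-difference form:
g[-3,-2] = (27 - 67) / (-2 - (-3)) = -40
g[-2,2] = (7 - 27) / (2 - (-2)) = -5
g[2,3] = (7 - 7) / (3 - 2) = 0
g[-3,-2,2] = (-5 - (-40)) / (2 - (-3)) = 7
g[-2,2,3] = (0 - (-5)) / (3 - (-2)) = 1
g[-3,-2,2,3] = (1 - 7) / (3 - (-3)) = -1
g(9/2) = 67 + (-40)·(15/2) + 7·(15/2)·(13/2) + (-1)·(15/2)·(13/2)·(5/2) = -109/8

-109/8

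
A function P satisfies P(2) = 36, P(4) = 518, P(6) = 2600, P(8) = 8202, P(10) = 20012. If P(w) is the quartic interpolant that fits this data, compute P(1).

5

Evaluate each Lagrange basis at w = 1:
L_0(1) = (-3)·(-5)·(-7)·(-9)/[(-2)·(-4)·(-6)·(-8)] = 315/128
L_1(1) = (-1)·(-5)·(-7)·(-9)/[(2)·(-2)·(-4)·(-6)] = -105/32
L_2(1) = (-1)·(-3)·(-7)·(-9)/[(4)·(2)·(-2)·(-4)] = 189/64
L_3(1) = (-1)·(-3)·(-5)·(-9)/[(6)·(4)·(2)·(-2)] = -45/32
L_4(1) = (-1)·(-3)·(-5)·(-7)/[(8)·(6)·(4)·(2)] = 35/128
Sum: 36·(315/128) + 518·(-105/32) + 2600·(189/64) + 8202·(-45/32) + 20012·(35/128) = 5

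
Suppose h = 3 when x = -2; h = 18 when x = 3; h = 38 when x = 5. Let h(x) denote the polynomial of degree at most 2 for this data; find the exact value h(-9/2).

Using Newton's divided-difference form:
h[-2,3] = (18 - 3) / (3 - (-2)) = 3
h[3,5] = (38 - 18) / (5 - 3) = 10
h[-2,3,5] = (10 - 3) / (5 - (-2)) = 1
h(-9/2) = 3 + 3·(-5/2) + 1·(-5/2)·(-15/2) = 57/4

57/4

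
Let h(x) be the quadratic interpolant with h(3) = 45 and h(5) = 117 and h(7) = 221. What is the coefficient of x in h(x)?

4

L_0(x) = (x - 5)(x - 7) / [8] = (1/8)x^2 - (3/2)x + 35/8
L_1(x) = (x - 3)(x - 7) / [-4] = -(1/4)x^2 + (5/2)x - 21/4
L_2(x) = (x - 3)(x - 5) / [8] = (1/8)x^2 - x + 15/8
h(x) = 45·L_0 + 117·L_1 + 221·L_2
Only the coefficient of x is needed; take it from each L_i and combine:
45·(-3/2) + 117·(5/2) + 221·(-1) = 4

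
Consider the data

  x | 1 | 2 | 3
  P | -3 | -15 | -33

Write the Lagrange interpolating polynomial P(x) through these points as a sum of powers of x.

L_0(x) = (x - 2)(x - 3) / [2] = (1/2)x^2 - (5/2)x + 3
L_1(x) = (x - 1)(x - 3) / [-1] = -x^2 + 4x - 3
L_2(x) = (x - 1)(x - 2) / [2] = (1/2)x^2 - (3/2)x + 1
P(x) = (-3)·L_0 + (-15)·L_1 + (-33)·L_2
  (-3)·L_0(x) = -(3/2)x^2 + (15/2)x - 9
  (-15)·L_1(x) = 15x^2 - 60x + 45
  (-33)·L_2(x) = -(33/2)x^2 + (99/2)x - 33
Adding term by term: -3x^2 - 3x + 3

P(x) = -3x^2 - 3x + 3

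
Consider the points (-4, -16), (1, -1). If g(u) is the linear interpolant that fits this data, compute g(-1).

L_0(-1) = (-2)/[(-5)] = 2/5
L_1(-1) = (3)/[(5)] = 3/5
Sum: (-16)·(2/5) + (-1)·(3/5) = -7

-7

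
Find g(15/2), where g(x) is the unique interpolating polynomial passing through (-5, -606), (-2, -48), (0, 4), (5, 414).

Using Newton's divided-difference form:
g[-5,-2] = (-48 - (-606)) / (-2 - (-5)) = 186
g[-2,0] = (4 - (-48)) / (0 - (-2)) = 26
g[0,5] = (414 - 4) / (5 - 0) = 82
g[-5,-2,0] = (26 - 186) / (0 - (-5)) = -32
g[-2,0,5] = (82 - 26) / (5 - (-2)) = 8
g[-5,-2,0,5] = (8 - (-32)) / (5 - (-5)) = 4
g(15/2) = -606 + 186·(25/2) + (-32)·(25/2)·(19/2) + 4·(25/2)·(19/2)·(15/2) = 2963/2

2963/2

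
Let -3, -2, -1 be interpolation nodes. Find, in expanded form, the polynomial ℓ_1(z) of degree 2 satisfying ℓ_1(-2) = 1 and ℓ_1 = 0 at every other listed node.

ℓ_1(z) = -z^2 - 4z - 3

ℓ_1(z) = (z + 3)(z + 1) / [(1)·(-1)]
       = (z^2 + 4z + 3) / (-1)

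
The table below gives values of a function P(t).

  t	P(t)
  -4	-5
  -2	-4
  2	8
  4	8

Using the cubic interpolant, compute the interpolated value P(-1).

Evaluate each Lagrange basis at t = -1:
L_0(-1) = (1)·(-3)·(-5)/[(-2)·(-6)·(-8)] = -5/32
L_1(-1) = (3)·(-3)·(-5)/[(2)·(-4)·(-6)] = 15/16
L_2(-1) = (3)·(1)·(-5)/[(6)·(4)·(-2)] = 5/16
L_3(-1) = (3)·(1)·(-3)/[(8)·(6)·(2)] = -3/32
Sum: (-5)·(-5/32) + (-4)·(15/16) + 8·(5/16) + 8·(-3/32) = -39/32

-39/32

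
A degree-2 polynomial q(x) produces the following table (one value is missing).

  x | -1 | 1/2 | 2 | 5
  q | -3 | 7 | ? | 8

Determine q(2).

The 3 known values determine q uniquely (degree ≤ 2).
Evaluate each Lagrange basis at x = 2:
L_0(2) = (3/2)·(-3)/[(-3/2)·(-6)] = -1/2
L_1(2) = (3)·(-3)/[(3/2)·(-9/2)] = 4/3
L_2(2) = (3)·(3/2)/[(6)·(9/2)] = 1/6
Sum: (-3)·(-1/2) + 7·(4/3) + 8·(1/6) = 73/6

73/6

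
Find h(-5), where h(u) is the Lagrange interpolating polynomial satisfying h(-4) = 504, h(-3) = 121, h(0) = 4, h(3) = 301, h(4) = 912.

1389

Evaluate each Lagrange basis at u = -5:
L_0(-5) = (-2)·(-5)·(-8)·(-9)/[(-1)·(-4)·(-7)·(-8)] = 45/14
L_1(-5) = (-1)·(-5)·(-8)·(-9)/[(1)·(-3)·(-6)·(-7)] = -20/7
L_2(-5) = (-1)·(-2)·(-8)·(-9)/[(4)·(3)·(-3)·(-4)] = 1
L_3(-5) = (-1)·(-2)·(-5)·(-9)/[(7)·(6)·(3)·(-1)] = -5/7
L_4(-5) = (-1)·(-2)·(-5)·(-8)/[(8)·(7)·(4)·(1)] = 5/14
Sum: 504·(45/14) + 121·(-20/7) + 4·(1) + 301·(-5/7) + 912·(5/14) = 1389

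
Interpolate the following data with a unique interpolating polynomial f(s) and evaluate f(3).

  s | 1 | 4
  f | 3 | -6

L_0(3) = (-1)/[(-3)] = 1/3
L_1(3) = (2)/[(3)] = 2/3
Sum: 3·(1/3) + (-6)·(2/3) = -3

-3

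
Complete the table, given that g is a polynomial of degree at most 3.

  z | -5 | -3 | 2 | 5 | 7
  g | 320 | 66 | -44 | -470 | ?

The 4 known values determine g uniquely (degree ≤ 3).
L_0(7) = (10)·(5)·(2)/[(-2)·(-7)·(-10)] = -5/7
L_1(7) = (12)·(5)·(2)/[(2)·(-5)·(-8)] = 3/2
L_2(7) = (12)·(10)·(2)/[(7)·(5)·(-3)] = -16/7
L_3(7) = (12)·(10)·(5)/[(10)·(8)·(3)] = 5/2
Sum: 320·(-5/7) + 66·(3/2) + (-44)·(-16/7) + (-470)·(5/2) = -1204

-1204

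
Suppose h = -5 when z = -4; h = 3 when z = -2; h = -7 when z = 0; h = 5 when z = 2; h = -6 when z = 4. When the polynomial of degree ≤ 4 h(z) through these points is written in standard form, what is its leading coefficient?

The leading coefficient equals the top divided difference h[-4,-2,0,2,4].
h[-4,-2] = (3 - (-5)) / (-2 - (-4)) = 4
h[-2,0] = (-7 - 3) / (0 - (-2)) = -5
h[0,2] = (5 - (-7)) / (2 - 0) = 6
h[2,4] = (-6 - 5) / (4 - 2) = -11/2
h[-4,-2,0] = (-5 - 4) / (0 - (-4)) = -9/4
h[-2,0,2] = (6 - (-5)) / (2 - (-2)) = 11/4
h[0,2,4] = (-11/2 - 6) / (4 - 0) = -23/8
h[-4,-2,0,2] = (11/4 - (-9/4)) / (2 - (-4)) = 5/6
h[-2,0,2,4] = (-23/8 - 11/4) / (4 - (-2)) = -15/16
h[-4,-2,0,2,4] = (-15/16 - 5/6) / (4 - (-4)) = -85/384

-85/384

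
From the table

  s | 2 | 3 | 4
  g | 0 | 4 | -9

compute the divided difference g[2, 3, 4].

g[2,3] = (4 - 0) / (3 - 2) = 4
g[3,4] = (-9 - 4) / (4 - 3) = -13
g[2,3,4] = (-13 - 4) / (4 - 2) = -17/2

-17/2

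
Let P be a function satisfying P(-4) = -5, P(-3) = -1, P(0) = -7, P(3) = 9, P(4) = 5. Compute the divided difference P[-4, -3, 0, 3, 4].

P[-4,-3] = (-1 - (-5)) / (-3 - (-4)) = 4
P[-3,0] = (-7 - (-1)) / (0 - (-3)) = -2
P[0,3] = (9 - (-7)) / (3 - 0) = 16/3
P[3,4] = (5 - 9) / (4 - 3) = -4
P[-4,-3,0] = (-2 - 4) / (0 - (-4)) = -3/2
P[-3,0,3] = (16/3 - (-2)) / (3 - (-3)) = 11/9
P[0,3,4] = (-4 - 16/3) / (4 - 0) = -7/3
P[-4,-3,0,3] = (11/9 - (-3/2)) / (3 - (-4)) = 7/18
P[-3,0,3,4] = (-7/3 - 11/9) / (4 - (-3)) = -32/63
P[-4,-3,0,3,4] = (-32/63 - 7/18) / (4 - (-4)) = -113/1008

-113/1008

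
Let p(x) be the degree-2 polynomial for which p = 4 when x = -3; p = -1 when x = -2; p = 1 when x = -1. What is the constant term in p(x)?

10

Build the Lagrange basis polynomials:
L_0(x) = (x + 2)(x + 1) / [2] = (1/2)x^2 + (3/2)x + 1
L_1(x) = (x + 3)(x + 1) / [-1] = -x^2 - 4x - 3
L_2(x) = (x + 3)(x + 2) / [2] = (1/2)x^2 + (5/2)x + 3
p(x) = 4·L_0 + (-1)·L_1 + 1·L_2
Only the constant term is needed; take it from each L_i and combine:
4·(1) + (-1)·(-3) + 1·(3) = 10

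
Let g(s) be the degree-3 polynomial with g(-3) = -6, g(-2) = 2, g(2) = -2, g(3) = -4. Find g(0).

4

Evaluate each Lagrange basis at s = 0:
L_0(0) = (2)·(-2)·(-3)/[(-1)·(-5)·(-6)] = -2/5
L_1(0) = (3)·(-2)·(-3)/[(1)·(-4)·(-5)] = 9/10
L_2(0) = (3)·(2)·(-3)/[(5)·(4)·(-1)] = 9/10
L_3(0) = (3)·(2)·(-2)/[(6)·(5)·(1)] = -2/5
Sum: (-6)·(-2/5) + 2·(9/10) + (-2)·(9/10) + (-4)·(-2/5) = 4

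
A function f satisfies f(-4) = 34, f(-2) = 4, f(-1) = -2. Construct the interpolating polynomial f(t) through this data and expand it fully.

f(t) = 3t^2 + 3t - 2

L_0(t) = (t + 2)(t + 1) / [6] = (1/6)t^2 + (1/2)t + 1/3
L_1(t) = (t + 4)(t + 1) / [-2] = -(1/2)t^2 - (5/2)t - 2
L_2(t) = (t + 4)(t + 2) / [3] = (1/3)t^2 + 2t + 8/3
f(t) = 34·L_0 + 4·L_1 + (-2)·L_2
  34·L_0(t) = (17/3)t^2 + 17t + 34/3
  4·L_1(t) = -2t^2 - 10t - 8
  (-2)·L_2(t) = -(2/3)t^2 - 4t - 16/3
Adding term by term: 3t^2 + 3t - 2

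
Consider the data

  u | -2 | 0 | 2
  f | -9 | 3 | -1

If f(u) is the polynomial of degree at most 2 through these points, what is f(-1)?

-1

Evaluate each Lagrange basis at u = -1:
L_0(-1) = (-1)·(-3)/[(-2)·(-4)] = 3/8
L_1(-1) = (1)·(-3)/[(2)·(-2)] = 3/4
L_2(-1) = (1)·(-1)/[(4)·(2)] = -1/8
Sum: (-9)·(3/8) + 3·(3/4) + (-1)·(-1/8) = -1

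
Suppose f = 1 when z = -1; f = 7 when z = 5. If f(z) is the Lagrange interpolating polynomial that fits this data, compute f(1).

3

Evaluate each Lagrange basis at z = 1:
L_0(1) = (-4)/[(-6)] = 2/3
L_1(1) = (2)/[(6)] = 1/3
Sum: 1·(2/3) + 7·(1/3) = 3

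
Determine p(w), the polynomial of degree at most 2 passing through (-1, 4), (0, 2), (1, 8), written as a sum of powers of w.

p(w) = 4w^2 + 2w + 2

Newton's divided differences:
p[-1,0] = (2 - 4) / (0 - (-1)) = -2
p[0,1] = (8 - 2) / (1 - 0) = 6
p[-1,0,1] = (6 - (-2)) / (1 - (-1)) = 4
p(w) = 4 + (-2)·(w + 1) + 4·(w + 1)w
Expanding: p(w) = 4w^2 + 2w + 2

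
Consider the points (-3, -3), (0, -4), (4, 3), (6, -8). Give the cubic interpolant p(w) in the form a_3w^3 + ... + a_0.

Newton's divided differences:
p[-3,0] = (-4 - (-3)) / (0 - (-3)) = -1/3
p[0,4] = (3 - (-4)) / (4 - 0) = 7/4
p[4,6] = (-8 - 3) / (6 - 4) = -11/2
p[-3,0,4] = (7/4 - (-1/3)) / (4 - (-3)) = 25/84
p[0,4,6] = (-11/2 - 7/4) / (6 - 0) = -29/24
p[-3,0,4,6] = (-29/24 - 25/84) / (6 - (-3)) = -253/1512
p(w) = -3 + (-1/3)·(w + 3) + (25/84)·(w + 3)w + (-253/1512)·(w + 3)w(w - 4)
Expanding: p(w) = -(253/1512)w^3 + (703/1512)w^2 + (647/252)w - 4

p(w) = -(253/1512)w^3 + (703/1512)w^2 + (647/252)w - 4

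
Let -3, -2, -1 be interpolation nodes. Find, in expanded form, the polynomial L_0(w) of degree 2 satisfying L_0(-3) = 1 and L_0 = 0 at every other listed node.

L_0(w) = (1/2)w^2 + (3/2)w + 1

L_0(w) = (w + 2)(w + 1) / [(-1)·(-2)]
       = (w^2 + 3w + 2) / (2)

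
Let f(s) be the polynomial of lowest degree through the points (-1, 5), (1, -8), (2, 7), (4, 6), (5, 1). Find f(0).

-163/9

L_0(0) = (-1)·(-2)·(-4)·(-5)/[(-2)·(-3)·(-5)·(-6)] = 2/9
L_1(0) = (1)·(-2)·(-4)·(-5)/[(2)·(-1)·(-3)·(-4)] = 5/3
L_2(0) = (1)·(-1)·(-4)·(-5)/[(3)·(1)·(-2)·(-3)] = -10/9
L_3(0) = (1)·(-1)·(-2)·(-5)/[(5)·(3)·(2)·(-1)] = 1/3
L_4(0) = (1)·(-1)·(-2)·(-4)/[(6)·(4)·(3)·(1)] = -1/9
Sum: 5·(2/9) + (-8)·(5/3) + 7·(-10/9) + 6·(1/3) + 1·(-1/9) = -163/9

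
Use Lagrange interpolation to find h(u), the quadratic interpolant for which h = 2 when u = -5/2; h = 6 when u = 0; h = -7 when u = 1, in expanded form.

Build the Lagrange basis polynomials:
L_0(u) = u(u - 1) / [35/4] = (4/35)u^2 - (4/35)u
L_1(u) = (u + 5/2)(u - 1) / [-5/2] = -(2/5)u^2 - (3/5)u + 1
L_2(u) = (u + 5/2)u / [7/2] = (2/7)u^2 + (5/7)u
h(u) = 2·L_0 + 6·L_1 + (-7)·L_2
  2·L_0(u) = (8/35)u^2 - (8/35)u
  6·L_1(u) = -(12/5)u^2 - (18/5)u + 6
  (-7)·L_2(u) = -2u^2 - 5u
Adding term by term: -(146/35)u^2 - (309/35)u + 6

h(u) = -(146/35)u^2 - (309/35)u + 6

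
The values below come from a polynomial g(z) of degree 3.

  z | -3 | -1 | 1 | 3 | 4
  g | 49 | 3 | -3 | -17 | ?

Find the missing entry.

The 4 known values determine g uniquely (degree ≤ 3).
Evaluate each Lagrange basis at z = 4:
L_0(4) = (5)·(3)·(1)/[(-2)·(-4)·(-6)] = -5/16
L_1(4) = (7)·(3)·(1)/[(2)·(-2)·(-4)] = 21/16
L_2(4) = (7)·(5)·(1)/[(4)·(2)·(-2)] = -35/16
L_3(4) = (7)·(5)·(3)/[(6)·(4)·(2)] = 35/16
Sum: 49·(-5/16) + 3·(21/16) + (-3)·(-35/16) + (-17)·(35/16) = -42

-42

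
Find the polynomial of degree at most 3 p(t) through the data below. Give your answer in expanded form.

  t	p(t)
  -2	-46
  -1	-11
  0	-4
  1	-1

Build the Lagrange basis polynomials:
L_0(t) = (t + 1)t(t - 1) / [-6] = -(1/6)t^3 + (1/6)t
L_1(t) = (t + 2)t(t - 1) / [2] = (1/2)t^3 + (1/2)t^2 - t
L_2(t) = (t + 2)(t + 1)(t - 1) / [-2] = -(1/2)t^3 - t^2 + (1/2)t + 1
L_3(t) = (t + 2)(t + 1)t / [6] = (1/6)t^3 + (1/2)t^2 + (1/3)t
p(t) = (-46)·L_0 + (-11)·L_1 + (-4)·L_2 + (-1)·L_3
  (-46)·L_0(t) = (23/3)t^3 - (23/3)t
  (-11)·L_1(t) = -(11/2)t^3 - (11/2)t^2 + 11t
  (-4)·L_2(t) = 2t^3 + 4t^2 - 2t - 4
  (-1)·L_3(t) = -(1/6)t^3 - (1/2)t^2 - (1/3)t
Adding term by term: 4t^3 - 2t^2 + t - 4

p(t) = 4t^3 - 2t^2 + t - 4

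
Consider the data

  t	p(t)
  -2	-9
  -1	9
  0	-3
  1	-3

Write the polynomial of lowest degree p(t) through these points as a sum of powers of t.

p(t) = 7t^3 + 6t^2 - 13t - 3

Newton's divided differences:
p[-2,-1] = (9 - (-9)) / (-1 - (-2)) = 18
p[-1,0] = (-3 - 9) / (0 - (-1)) = -12
p[0,1] = (-3 - (-3)) / (1 - 0) = 0
p[-2,-1,0] = (-12 - 18) / (0 - (-2)) = -15
p[-1,0,1] = (0 - (-12)) / (1 - (-1)) = 6
p[-2,-1,0,1] = (6 - (-15)) / (1 - (-2)) = 7
p(t) = -9 + 18·(t + 2) + (-15)·(t + 2)(t + 1) + 7·(t + 2)(t + 1)t
Expanding: p(t) = 7t^3 + 6t^2 - 13t - 3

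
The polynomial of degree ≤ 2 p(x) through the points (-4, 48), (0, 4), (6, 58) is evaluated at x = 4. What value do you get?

L_0(4) = (4)·(-2)/[(-4)·(-10)] = -1/5
L_1(4) = (8)·(-2)/[(4)·(-6)] = 2/3
L_2(4) = (8)·(4)/[(10)·(6)] = 8/15
Sum: 48·(-1/5) + 4·(2/3) + 58·(8/15) = 24

24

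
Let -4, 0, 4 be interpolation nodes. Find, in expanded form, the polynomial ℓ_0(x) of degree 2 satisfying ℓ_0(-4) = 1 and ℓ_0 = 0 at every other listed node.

ℓ_0(x) = (1/32)x^2 - (1/8)x

ℓ_0(x) = x(x - 4) / [(-4)·(-8)]
       = (x^2 - 4x) / (32)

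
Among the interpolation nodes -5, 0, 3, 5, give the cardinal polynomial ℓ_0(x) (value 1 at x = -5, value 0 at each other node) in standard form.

ℓ_0(x) = x(x - 3)(x - 5) / [(-5)·(-8)·(-10)]
       = (x^3 - 8x^2 + 15x) / (-400)

ℓ_0(x) = -(1/400)x^3 + (1/50)x^2 - (3/80)x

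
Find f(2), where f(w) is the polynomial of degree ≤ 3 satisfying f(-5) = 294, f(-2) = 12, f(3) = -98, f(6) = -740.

-28

Evaluate each Lagrange basis at w = 2:
L_0(2) = (4)·(-1)·(-4)/[(-3)·(-8)·(-11)] = -2/33
L_1(2) = (7)·(-1)·(-4)/[(3)·(-5)·(-8)] = 7/30
L_2(2) = (7)·(4)·(-4)/[(8)·(5)·(-3)] = 14/15
L_3(2) = (7)·(4)·(-1)/[(11)·(8)·(3)] = -7/66
Sum: 294·(-2/33) + 12·(7/30) + (-98)·(14/15) + (-740)·(-7/66) = -28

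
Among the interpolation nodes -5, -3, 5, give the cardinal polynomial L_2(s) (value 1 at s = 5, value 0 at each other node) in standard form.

L_2(s) = (1/80)s^2 + (1/10)s + 3/16

L_2(s) = (s + 5)(s + 3) / [(10)·(8)]
       = (s^2 + 8s + 15) / (80)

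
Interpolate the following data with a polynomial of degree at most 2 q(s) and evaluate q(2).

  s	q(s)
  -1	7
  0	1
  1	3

13

Evaluate each Lagrange basis at s = 2:
L_0(2) = (2)·(1)/[(-1)·(-2)] = 1
L_1(2) = (3)·(1)/[(1)·(-1)] = -3
L_2(2) = (3)·(2)/[(2)·(1)] = 3
Sum: 7·(1) + 1·(-3) + 3·(3) = 13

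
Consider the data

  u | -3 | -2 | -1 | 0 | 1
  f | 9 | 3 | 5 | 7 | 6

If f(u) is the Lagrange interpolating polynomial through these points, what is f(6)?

Evaluate each Lagrange basis at u = 6:
L_0(6) = (8)·(7)·(6)·(5)/[(-1)·(-2)·(-3)·(-4)] = 70
L_1(6) = (9)·(7)·(6)·(5)/[(1)·(-1)·(-2)·(-3)] = -315
L_2(6) = (9)·(8)·(6)·(5)/[(2)·(1)·(-1)·(-2)] = 540
L_3(6) = (9)·(8)·(7)·(5)/[(3)·(2)·(1)·(-1)] = -420
L_4(6) = (9)·(8)·(7)·(6)/[(4)·(3)·(2)·(1)] = 126
Sum: 9·(70) + 3·(-315) + 5·(540) + 7·(-420) + 6·(126) = 201

201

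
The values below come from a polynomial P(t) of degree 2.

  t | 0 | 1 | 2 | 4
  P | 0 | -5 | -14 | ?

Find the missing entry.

-44

The 3 known values determine P uniquely (degree ≤ 2).
Evaluate each Lagrange basis at t = 4:
L_0(4) = (3)·(2)/[(-1)·(-2)] = 3
L_1(4) = (4)·(2)/[(1)·(-1)] = -8
L_2(4) = (4)·(3)/[(2)·(1)] = 6
Sum: 0 + (-5)·(-8) + (-14)·(6) = -44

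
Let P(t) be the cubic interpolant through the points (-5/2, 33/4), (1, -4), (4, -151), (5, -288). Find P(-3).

Using Newton's divided-difference form:
P[-5/2,1] = (-4 - 33/4) / (1 - (-5/2)) = -7/2
P[1,4] = (-151 - (-4)) / (4 - 1) = -49
P[4,5] = (-288 - (-151)) / (5 - 4) = -137
P[-5/2,1,4] = (-49 - (-7/2)) / (4 - (-5/2)) = -7
P[1,4,5] = (-137 - (-49)) / (5 - 1) = -22
P[-5/2,1,4,5] = (-22 - (-7)) / (5 - (-5/2)) = -2
P(-3) = 33/4 + (-7/2)·(-1/2) + (-7)·(-1/2)·(-4) + (-2)·(-1/2)·(-4)·(-7) = 24

24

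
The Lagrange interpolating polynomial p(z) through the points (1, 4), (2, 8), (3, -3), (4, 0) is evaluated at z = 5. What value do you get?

L_0(5) = (3)·(2)·(1)/[(-1)·(-2)·(-3)] = -1
L_1(5) = (4)·(2)·(1)/[(1)·(-1)·(-2)] = 4
L_2(5) = (4)·(3)·(1)/[(2)·(1)·(-1)] = -6
L_3(5) = (4)·(3)·(2)/[(3)·(2)·(1)] = 4
Sum: 4·(-1) + 8·(4) + (-3)·(-6) + 0 = 46

46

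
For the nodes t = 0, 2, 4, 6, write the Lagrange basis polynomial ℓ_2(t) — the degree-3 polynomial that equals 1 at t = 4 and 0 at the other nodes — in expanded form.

ℓ_2(t) = -(1/16)t^3 + (1/2)t^2 - (3/4)t

ℓ_2(t) = t(t - 2)(t - 6) / [(4)·(2)·(-2)]
       = (t^3 - 8t^2 + 12t) / (-16)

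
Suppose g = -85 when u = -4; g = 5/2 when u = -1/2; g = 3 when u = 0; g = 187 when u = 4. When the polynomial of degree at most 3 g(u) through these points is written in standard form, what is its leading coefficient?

Build the Lagrange basis polynomials:
L_0(u) = (u + 1/2)u(u - 4) / [-112] = -(1/112)u^3 + (1/32)u^2 + (1/56)u
L_1(u) = (u + 4)u(u - 4) / [63/8] = (8/63)u^3 - (128/63)u
L_2(u) = (u + 4)(u + 1/2)(u - 4) / [-8] = -(1/8)u^3 - (1/16)u^2 + 2u + 1
L_3(u) = (u + 4)(u + 1/2)u / [144] = (1/144)u^3 + (1/32)u^2 + (1/72)u
g(u) = (-85)·L_0 + (5/2)·L_1 + 3·L_2 + 187·L_3
Only the coefficient of u^3 is needed; take it from each L_i and combine:
(-85)·(-1/112) + (5/2)·(8/63) + 3·(-1/8) + 187·(1/144) = 2

2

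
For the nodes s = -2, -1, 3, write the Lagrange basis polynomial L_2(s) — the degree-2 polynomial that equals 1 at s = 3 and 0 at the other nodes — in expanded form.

L_2(s) = (s + 2)(s + 1) / [(5)·(4)]
       = (s^2 + 3s + 2) / (20)

L_2(s) = (1/20)s^2 + (3/20)s + 1/10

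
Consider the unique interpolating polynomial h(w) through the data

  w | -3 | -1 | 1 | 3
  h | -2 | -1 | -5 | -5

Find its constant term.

-47/16

Build the Lagrange basis polynomials:
L_0(w) = (w + 1)(w - 1)(w - 3) / [-48] = -(1/48)w^3 + (1/16)w^2 + (1/48)w - 1/16
L_1(w) = (w + 3)(w - 1)(w - 3) / [16] = (1/16)w^3 - (1/16)w^2 - (9/16)w + 9/16
L_2(w) = (w + 3)(w + 1)(w - 3) / [-16] = -(1/16)w^3 - (1/16)w^2 + (9/16)w + 9/16
L_3(w) = (w + 3)(w + 1)(w - 1) / [48] = (1/48)w^3 + (1/16)w^2 - (1/48)w - 1/16
h(w) = (-2)·L_0 + (-1)·L_1 + (-5)·L_2 + (-5)·L_3
Only the constant term is needed; take it from each L_i and combine:
(-2)·(-1/16) + (-1)·(9/16) + (-5)·(9/16) + (-5)·(-1/16) = -47/16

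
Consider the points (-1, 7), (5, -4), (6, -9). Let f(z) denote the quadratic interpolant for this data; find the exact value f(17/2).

-611/24

Using Newton's divided-difference form:
f[-1,5] = (-4 - 7) / (5 - (-1)) = -11/6
f[5,6] = (-9 - (-4)) / (6 - 5) = -5
f[-1,5,6] = (-5 - (-11/6)) / (6 - (-1)) = -19/42
f(17/2) = 7 + (-11/6)·(19/2) + (-19/42)·(19/2)·(7/2) = -611/24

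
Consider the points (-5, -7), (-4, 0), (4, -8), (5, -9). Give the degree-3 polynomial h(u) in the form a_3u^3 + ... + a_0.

L_0(u) = (u + 4)(u - 4)(u - 5) / [-90] = -(1/90)u^3 + (1/18)u^2 + (8/45)u - 8/9
L_1(u) = (u + 5)(u - 4)(u - 5) / [72] = (1/72)u^3 - (1/18)u^2 - (25/72)u + 25/18
L_2(u) = (u + 5)(u + 4)(u - 5) / [-72] = -(1/72)u^3 - (1/18)u^2 + (25/72)u + 25/18
L_3(u) = (u + 5)(u + 4)(u - 4) / [90] = (1/90)u^3 + (1/18)u^2 - (8/45)u - 8/9
h(u) = (-7)·L_0 + 0·L_1 + (-8)·L_2 + (-9)·L_3
  (-7)·L_0(u) = (7/90)u^3 - (7/18)u^2 - (56/45)u + 56/9
  0·L_1(u) = 0
  (-8)·L_2(u) = (1/9)u^3 + (4/9)u^2 - (25/9)u - 100/9
  (-9)·L_3(u) = -(1/10)u^3 - (1/2)u^2 + (8/5)u + 8
Adding term by term: (4/45)u^3 - (4/9)u^2 - (109/45)u + 28/9

h(u) = (4/45)u^3 - (4/9)u^2 - (109/45)u + 28/9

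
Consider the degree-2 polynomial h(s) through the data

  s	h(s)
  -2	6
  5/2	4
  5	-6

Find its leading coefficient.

-32/63

The leading coefficient equals the top divided difference h[-2,5/2,5].
h[-2,5/2] = (4 - 6) / (5/2 - (-2)) = -4/9
h[5/2,5] = (-6 - 4) / (5 - 5/2) = -4
h[-2,5/2,5] = (-4 - (-4/9)) / (5 - (-2)) = -32/63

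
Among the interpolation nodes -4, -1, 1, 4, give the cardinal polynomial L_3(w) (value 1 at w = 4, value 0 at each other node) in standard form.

L_3(w) = (w + 4)(w + 1)(w - 1) / [(8)·(5)·(3)]
       = (w^3 + 4w^2 - w - 4) / (120)

L_3(w) = (1/120)w^3 + (1/30)w^2 - (1/120)w - 1/30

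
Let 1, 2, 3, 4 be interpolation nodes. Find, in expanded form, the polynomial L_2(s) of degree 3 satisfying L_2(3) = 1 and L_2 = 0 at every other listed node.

L_2(s) = (s - 1)(s - 2)(s - 4) / [(2)·(1)·(-1)]
       = (s^3 - 7s^2 + 14s - 8) / (-2)

L_2(s) = -(1/2)s^3 + (7/2)s^2 - 7s + 4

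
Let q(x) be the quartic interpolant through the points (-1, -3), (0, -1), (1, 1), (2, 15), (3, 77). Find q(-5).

Evaluate each Lagrange basis at x = -5:
L_0(-5) = (-5)·(-6)·(-7)·(-8)/[(-1)·(-2)·(-3)·(-4)] = 70
L_1(-5) = (-4)·(-6)·(-7)·(-8)/[(1)·(-1)·(-2)·(-3)] = -224
L_2(-5) = (-4)·(-5)·(-7)·(-8)/[(2)·(1)·(-1)·(-2)] = 280
L_3(-5) = (-4)·(-5)·(-6)·(-8)/[(3)·(2)·(1)·(-1)] = -160
L_4(-5) = (-4)·(-5)·(-6)·(-7)/[(4)·(3)·(2)·(1)] = 35
Sum: (-3)·(70) + (-1)·(-224) + 1·(280) + 15·(-160) + 77·(35) = 589

589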